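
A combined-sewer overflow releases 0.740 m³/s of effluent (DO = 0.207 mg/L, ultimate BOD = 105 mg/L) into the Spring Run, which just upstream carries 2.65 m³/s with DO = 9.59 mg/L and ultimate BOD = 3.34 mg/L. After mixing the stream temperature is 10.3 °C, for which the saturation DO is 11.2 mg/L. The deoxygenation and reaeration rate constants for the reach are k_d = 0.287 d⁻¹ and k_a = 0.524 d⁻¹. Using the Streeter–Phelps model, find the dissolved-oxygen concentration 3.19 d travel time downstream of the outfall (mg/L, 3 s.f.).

Mixed DO = (2.65×9.59 + 0.740×0.207)/(2.65+0.740) = 25.57/3.390 = 7.542 mg/L.
Mixed L₀ = (2.65×3.34 + 0.740×105)/(3.390) = 86.55/3.390 = 25.53 mg/L.
Initial deficit D₀ = C_s − DO₀ = 11.2 − 7.542 = 3.658 mg/L.
D(3.19) = [0.287×25.53/(0.524−0.287)](e^(−0.287×3.19) − e^(−0.524×3.19)) + 3.658 e^(−0.524×3.19)
= 30.92 × (0.4003 − 0.1880) + 3.658 × 0.1880 = 7.253 mg/L.
DO = 11.2 − 7.253 = 3.947 mg/L.

DO ≈ 3.95 mg/L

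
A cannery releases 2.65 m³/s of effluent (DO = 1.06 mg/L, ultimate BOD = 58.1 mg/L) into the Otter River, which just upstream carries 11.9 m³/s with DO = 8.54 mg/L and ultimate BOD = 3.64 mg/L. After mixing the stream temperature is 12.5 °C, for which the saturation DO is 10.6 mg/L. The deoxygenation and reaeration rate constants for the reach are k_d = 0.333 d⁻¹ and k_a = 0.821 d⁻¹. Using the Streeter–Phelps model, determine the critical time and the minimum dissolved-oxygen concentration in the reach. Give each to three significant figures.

Mixed DO = (11.9×8.54 + 2.65×1.06)/(11.9+2.65) = 104.4/14.55 = 7.178 mg/L.
Mixed L₀ = (11.9×3.64 + 2.65×58.1)/(14.55) = 197.3/14.55 = 13.56 mg/L.
Initial deficit D₀ = C_s − DO₀ = 10.6 − 7.178 = 3.422 mg/L.
t_c = (1/0.4880) ln[(0.821/0.333)(1 − 3.422×0.4880/(0.333×13.56))] = 2.049 × ln(1.554) = 0.9027 d.
D_c = (0.333/0.821) × 13.56 × e^(−0.333×0.9027) = 0.4056 × 13.56 × 0.7404 = 4.072 mg/L.
Minimum DO = 10.6 − 4.072 = 6.528 mg/L.

t_c ≈ 0.903 d; minimum DO ≈ 6.53 mg/L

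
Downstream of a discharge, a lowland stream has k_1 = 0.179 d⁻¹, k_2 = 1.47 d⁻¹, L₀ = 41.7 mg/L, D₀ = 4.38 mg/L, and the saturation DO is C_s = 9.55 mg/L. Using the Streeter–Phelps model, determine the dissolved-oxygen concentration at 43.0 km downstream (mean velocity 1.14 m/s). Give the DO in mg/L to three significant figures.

DO ≈ 4.94 mg/L

Travel time t = x/v = 43.0 km / (1.14 m/s) = 43000 m / 1.14 m/s = 37720 s = 0.4366 d.
k_1 L₀/(k_2−k_1) = 0.179×41.7/(1.47−0.179) = 7.464/1.291 = 5.782 mg/L.
e^(−k_1 t) = e^(−0.179×0.4366) = 0.9248; e^(−k_2 t) = e^(−1.47×0.4366) = 0.5264.
D = 5.782 × (0.9248 − 0.5264) + 4.38 × 0.5264 = 2.304 + 2.305 = 4.609 mg/L.
DO = C_s − D = 9.55 − 4.609 = 4.941 mg/L.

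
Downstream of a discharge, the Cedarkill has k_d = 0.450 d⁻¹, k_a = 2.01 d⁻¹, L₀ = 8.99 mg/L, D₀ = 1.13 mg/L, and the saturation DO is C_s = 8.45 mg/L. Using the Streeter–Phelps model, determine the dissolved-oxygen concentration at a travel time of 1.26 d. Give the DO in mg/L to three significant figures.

k_d L₀/(k_a−k_d) = 0.450×8.99/(2.01−0.450) = 4.046/1.560 = 2.593 mg/L.
e^(−k_d t) = e^(−0.450×1.260) = 0.5672; e^(−k_a t) = e^(−2.01×1.260) = 0.07945.
D = 2.593 × (0.5672 − 0.07945) + 1.13 × 0.07945 = 1.265 + 0.08978 = 1.355 mg/L.
DO = C_s − D = 8.45 − 1.355 = 7.095 mg/L.

DO ≈ 7.10 mg/L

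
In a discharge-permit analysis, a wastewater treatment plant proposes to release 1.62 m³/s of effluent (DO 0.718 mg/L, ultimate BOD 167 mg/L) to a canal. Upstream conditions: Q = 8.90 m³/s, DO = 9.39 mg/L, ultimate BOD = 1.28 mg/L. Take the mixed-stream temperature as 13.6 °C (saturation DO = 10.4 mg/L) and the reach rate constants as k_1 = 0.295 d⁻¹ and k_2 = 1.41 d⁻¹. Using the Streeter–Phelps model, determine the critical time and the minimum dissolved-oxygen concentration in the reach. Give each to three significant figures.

t_c ≈ 1.04 d; minimum DO ≈ 6.28 mg/L

Mixed DO = (8.90×9.39 + 1.62×0.718)/(8.90+1.62) = 84.73/10.52 = 8.055 mg/L.
Mixed L₀ = (8.90×1.28 + 1.62×167)/(10.52) = 281.9/10.52 = 26.80 mg/L.
Initial deficit D₀ = C_s − DO₀ = 10.4 − 8.055 = 2.345 mg/L.
t_c = (1/1.115) ln[(1.41/0.295)(1 − 2.345×1.115/(0.295×26.80))] = 0.8969 × ln(3.199) = 1.043 d.
D_c = (0.295/1.41) × 26.80 × e^(−0.295×1.043) = 0.2092 × 26.80 × 0.7352 = 4.122 mg/L.
Minimum DO = 10.4 − 4.122 = 6.278 mg/L.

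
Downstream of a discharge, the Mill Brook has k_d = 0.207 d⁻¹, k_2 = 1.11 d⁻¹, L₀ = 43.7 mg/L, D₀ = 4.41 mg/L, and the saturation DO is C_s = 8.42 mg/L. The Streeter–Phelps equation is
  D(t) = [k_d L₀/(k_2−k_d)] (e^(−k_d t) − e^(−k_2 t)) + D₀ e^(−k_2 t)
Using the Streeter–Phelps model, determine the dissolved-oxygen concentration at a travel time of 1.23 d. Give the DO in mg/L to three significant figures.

k_d L₀/(k_2−k_d) = 0.207×43.7/(1.11−0.207) = 9.046/0.9030 = 10.02 mg/L.
e^(−k_d t) = e^(−0.207×1.230) = 0.7752; e^(−k_2 t) = e^(−1.11×1.230) = 0.2553.
D = 10.02 × (0.7752 − 0.2553) + 4.41 × 0.2553 = 5.208 + 1.126 = 6.334 mg/L.
DO = C_s − D = 8.42 − 6.334 = 2.086 mg/L.

DO ≈ 2.09 mg/L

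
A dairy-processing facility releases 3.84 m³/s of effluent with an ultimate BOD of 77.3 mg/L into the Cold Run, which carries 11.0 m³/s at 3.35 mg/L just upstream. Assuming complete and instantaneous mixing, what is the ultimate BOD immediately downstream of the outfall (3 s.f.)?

Flow-weighted mixing: C = (Q_r C_r + Q_w C_w)/(Q_r + Q_w)
= (11.0×3.35 + 3.84×77.3)/(11.0 + 3.84) = 333.7/14.84 = 22.49 mg/L.

22.5 mg/L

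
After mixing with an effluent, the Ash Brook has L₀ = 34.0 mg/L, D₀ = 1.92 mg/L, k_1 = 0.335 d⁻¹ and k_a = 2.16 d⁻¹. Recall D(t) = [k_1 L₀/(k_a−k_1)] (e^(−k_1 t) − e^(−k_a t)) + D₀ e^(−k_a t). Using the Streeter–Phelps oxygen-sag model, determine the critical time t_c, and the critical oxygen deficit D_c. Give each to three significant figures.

t_c ≈ 0.820 d; D_c ≈ 4.01 mg/L

With k_a/k_1 = 6.448 and 1 − D₀(k_a−k_1)/(k_1 L₀) = 0.6924,
t_c = ln(6.448 × 0.6924) / (2.16 − 0.335) = ln(4.464) / 1.825 = 1.496/1.825 = 0.8198 d.
L(t_c) = L₀ e^(−k_1 t_c) = 34.0 × 0.7599 = 25.84 mg/L, and at the critical point k_a D_c = k_1 L, so D_c = (0.335/2.16) × 25.84 = 4.007 mg/L.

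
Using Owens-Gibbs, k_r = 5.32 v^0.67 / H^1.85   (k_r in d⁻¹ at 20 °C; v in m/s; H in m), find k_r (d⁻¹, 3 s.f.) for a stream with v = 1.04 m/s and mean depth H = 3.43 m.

k_r = 5.32 × 1.04^0.67 / 3.43^1.85 = 5.32 × 1.027 / 9.779 = 0.5585 d⁻¹.

k_r ≈ 0.559 d⁻¹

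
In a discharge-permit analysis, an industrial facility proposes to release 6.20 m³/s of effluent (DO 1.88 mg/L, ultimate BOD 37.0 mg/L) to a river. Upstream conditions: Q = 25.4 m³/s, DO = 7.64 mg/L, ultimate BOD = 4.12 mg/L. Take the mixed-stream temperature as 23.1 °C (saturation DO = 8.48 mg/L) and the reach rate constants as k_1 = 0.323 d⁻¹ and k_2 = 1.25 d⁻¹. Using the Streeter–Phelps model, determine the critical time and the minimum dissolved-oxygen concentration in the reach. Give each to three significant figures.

Mixed DO = (25.4×7.64 + 6.20×1.88)/(25.4+6.20) = 205.7/31.60 = 6.510 mg/L.
Mixed L₀ = (25.4×4.12 + 6.20×37.0)/(31.60) = 334.0/31.60 = 10.57 mg/L.
Initial deficit D₀ = C_s − DO₀ = 8.48 − 6.510 = 1.970 mg/L.
t_c = (1/0.9270) ln[(1.25/0.323)(1 − 1.970×0.9270/(0.323×10.57))] = 1.079 × ln(1.800) = 0.6341 d.
D_c = (0.323/1.25) × 10.57 × e^(−0.323×0.6341) = 0.2584 × 10.57 × 0.8148 = 2.226 mg/L.
Minimum DO = 8.48 − 2.226 = 6.254 mg/L.

t_c ≈ 0.634 d; minimum DO ≈ 6.25 mg/L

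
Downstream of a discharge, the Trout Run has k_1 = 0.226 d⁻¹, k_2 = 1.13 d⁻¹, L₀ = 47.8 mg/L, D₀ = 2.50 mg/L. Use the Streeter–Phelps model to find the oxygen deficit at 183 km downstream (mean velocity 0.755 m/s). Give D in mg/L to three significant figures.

D ≈ 5.94 mg/L

Travel time t = x/v = 183 km / (0.755 m/s) = 183000 m / 0.755 m/s = 242400 s = 2.805 d.
k_1 L₀/(k_2−k_1) = 0.226×47.8/(1.13−0.226) = 10.80/0.9040 = 11.95 mg/L.
e^(−k_1 t) = e^(−0.226×2.805) = 0.5305; e^(−k_2 t) = e^(−1.13×2.805) = 0.04200.
D = 11.95 × (0.5305 − 0.04200) + 2.50 × 0.04200 = 5.837 + 0.1050 = 5.942 mg/L.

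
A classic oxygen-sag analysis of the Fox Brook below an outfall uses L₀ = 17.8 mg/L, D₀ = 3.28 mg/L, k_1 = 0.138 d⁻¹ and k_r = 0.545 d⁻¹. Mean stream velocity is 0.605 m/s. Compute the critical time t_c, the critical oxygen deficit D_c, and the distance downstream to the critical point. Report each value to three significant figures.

With k_r/k_1 = 3.949 and 1 − D₀(k_r−k_1)/(k_1 L₀) = 0.4565,
t_c = ln(3.949 × 0.4565) / (0.545 − 0.138) = ln(1.803) / 0.4070 = 0.5894/0.4070 = 1.448 d.
L(t_c) = L₀ e^(−k_1 t_c) = 17.8 × 0.8188 = 14.58 mg/L, and at the critical point k_r D_c = k_1 L, so D_c = (0.138/0.545) × 14.58 = 3.691 mg/L.
x_c = v t_c = 0.605 m/s × 1.448 d × 86400 s/d = 75700 m ≈ 75.7 km.

t_c ≈ 1.45 d; D_c ≈ 3.69 mg/L; x_c ≈ 75.7 km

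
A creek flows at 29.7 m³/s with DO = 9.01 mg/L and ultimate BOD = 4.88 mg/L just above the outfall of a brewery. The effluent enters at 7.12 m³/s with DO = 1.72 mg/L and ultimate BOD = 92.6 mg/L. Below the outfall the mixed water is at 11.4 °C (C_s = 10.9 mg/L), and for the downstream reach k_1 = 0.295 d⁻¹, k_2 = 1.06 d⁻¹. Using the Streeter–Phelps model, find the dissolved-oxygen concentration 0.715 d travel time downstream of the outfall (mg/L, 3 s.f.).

Mixed DO = (29.7×9.01 + 7.12×1.72)/(29.7+7.12) = 279.8/36.82 = 7.600 mg/L.
Mixed L₀ = (29.7×4.88 + 7.12×92.6)/(36.82) = 804.2/36.82 = 21.84 mg/L.
Initial deficit D₀ = C_s − DO₀ = 10.9 − 7.600 = 3.300 mg/L.
D(0.715) = [0.295×21.84/(1.06−0.295)](e^(−0.295×0.715) − e^(−1.06×0.715)) + 3.300 e^(−1.06×0.715)
= 8.423 × (0.8098 − 0.4686) + 3.300 × 0.4686 = 4.420 mg/L.
DO = 10.9 − 4.420 = 6.480 mg/L.

DO ≈ 6.48 mg/L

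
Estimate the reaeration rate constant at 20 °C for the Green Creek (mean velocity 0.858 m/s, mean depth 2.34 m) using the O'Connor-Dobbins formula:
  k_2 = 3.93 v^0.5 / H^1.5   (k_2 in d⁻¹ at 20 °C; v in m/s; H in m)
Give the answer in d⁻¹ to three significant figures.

k_2 ≈ 1.02 d⁻¹

k_2 = 3.93 × 0.858^0.5 / 2.34^1.5 = 3.93 × 0.9263 / 3.580 = 1.017 d⁻¹.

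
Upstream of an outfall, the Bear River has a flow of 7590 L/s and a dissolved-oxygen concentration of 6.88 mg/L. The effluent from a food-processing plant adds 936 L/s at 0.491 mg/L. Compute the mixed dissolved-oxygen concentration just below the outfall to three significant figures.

Flow-weighted mixing: C = (Q_r C_r + Q_w C_w)/(Q_r + Q_w)
= (7590×6.88 + 936×0.491)/(7590 + 936) = 52680/8526 = 6.179 mg/L.

6.18 mg/L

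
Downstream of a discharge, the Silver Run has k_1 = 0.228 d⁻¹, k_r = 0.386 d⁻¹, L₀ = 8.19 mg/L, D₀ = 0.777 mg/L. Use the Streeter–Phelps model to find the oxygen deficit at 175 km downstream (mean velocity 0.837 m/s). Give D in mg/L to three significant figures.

D ≈ 2.47 mg/L

Travel time t = x/v = 175 km / (0.837 m/s) = 175000 m / 0.837 m/s = 209100 s = 2.420 d.
k_1 L₀/(k_r−k_1) = 0.228×8.19/(0.386−0.228) = 1.867/0.1580 = 11.82 mg/L.
e^(−k_1 t) = e^(−0.228×2.420) = 0.5759; e^(−k_r t) = e^(−0.386×2.420) = 0.3929.
D = 11.82 × (0.5759 − 0.3929) + 0.777 × 0.3929 = 2.163 + 0.3053 = 2.468 mg/L.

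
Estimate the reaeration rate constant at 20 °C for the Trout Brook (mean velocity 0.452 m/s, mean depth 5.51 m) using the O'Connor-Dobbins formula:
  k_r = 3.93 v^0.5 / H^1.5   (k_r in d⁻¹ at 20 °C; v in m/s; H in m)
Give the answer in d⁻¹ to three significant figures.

k_r ≈ 0.204 d⁻¹

k_r = 3.93 × 0.452^0.5 / 5.51^1.5 = 3.93 × 0.6723 / 12.93 = 0.2043 d⁻¹.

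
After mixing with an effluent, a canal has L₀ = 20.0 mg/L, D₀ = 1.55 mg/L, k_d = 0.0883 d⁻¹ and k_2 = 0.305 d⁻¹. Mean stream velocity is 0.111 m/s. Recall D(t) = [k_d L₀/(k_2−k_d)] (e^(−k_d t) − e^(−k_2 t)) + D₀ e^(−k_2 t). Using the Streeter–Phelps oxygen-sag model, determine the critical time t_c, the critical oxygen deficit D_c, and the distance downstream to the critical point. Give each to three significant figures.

At the critical point dD/dt = 0, so k_d L₀ e^(−k_d t) = k_2 D. Substituting D(t) from the Streeter–Phelps equation and solving for t gives
t_c = ln[(k_2/k_d)(1 − D₀(k_2−k_d)/(k_d L₀))] / (k_2−k_d).
Here k_2−k_d = 0.2167 d⁻¹ and 1 − D₀(k_2−k_d)/(k_d L₀) = 1 − 1.55×0.2167/(0.0883×20.0) = 0.8098, so
t_c = ln(3.454 × 0.8098) / 0.2167 = 1.029 / 0.2167 = 4.747 d.
L(t_c) = L₀ e^(−k_d t_c) = 20.0 × 0.6576 = 13.15 mg/L, and at the critical point k_2 D_c = k_d L, so D_c = (0.0883/0.305) × 13.15 = 3.808 mg/L.
x_c = v t_c = 0.111 m/s × 4.747 d × 86400 s/d = 45520 m ≈ 45.5 km.

t_c ≈ 4.75 d; D_c ≈ 3.81 mg/L; x_c ≈ 45.5 km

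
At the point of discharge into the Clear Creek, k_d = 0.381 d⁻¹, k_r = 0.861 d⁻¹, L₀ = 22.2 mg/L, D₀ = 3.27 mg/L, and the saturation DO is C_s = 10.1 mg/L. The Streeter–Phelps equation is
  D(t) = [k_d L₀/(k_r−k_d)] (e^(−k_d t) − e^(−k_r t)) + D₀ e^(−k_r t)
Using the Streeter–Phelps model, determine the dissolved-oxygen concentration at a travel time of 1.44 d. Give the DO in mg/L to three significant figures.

DO ≈ 4.07 mg/L

k_d L₀/(k_r−k_d) = 0.381×22.2/(0.861−0.381) = 8.458/0.4800 = 17.62 mg/L.
e^(−k_d t) = e^(−0.381×1.440) = 0.5777; e^(−k_r t) = e^(−0.861×1.440) = 0.2894.
D = 17.62 × (0.5777 − 0.2894) + 3.27 × 0.2894 = 5.080 + 0.9464 = 6.027 mg/L.
DO = C_s − D = 10.1 − 6.027 = 4.073 mg/L.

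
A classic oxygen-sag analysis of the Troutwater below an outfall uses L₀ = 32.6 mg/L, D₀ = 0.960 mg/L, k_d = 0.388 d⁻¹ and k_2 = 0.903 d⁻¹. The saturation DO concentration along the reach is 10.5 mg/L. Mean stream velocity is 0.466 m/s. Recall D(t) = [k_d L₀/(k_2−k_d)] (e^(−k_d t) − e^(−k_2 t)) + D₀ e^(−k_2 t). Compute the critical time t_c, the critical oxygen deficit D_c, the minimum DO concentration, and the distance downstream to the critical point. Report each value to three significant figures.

At the critical point dD/dt = 0, so k_d L₀ e^(−k_d t) = k_2 D. Substituting D(t) from the Streeter–Phelps equation and solving for t gives
t_c = ln[(k_2/k_d)(1 − D₀(k_2−k_d)/(k_d L₀))] / (k_2−k_d).
Here k_2−k_d = 0.5150 d⁻¹ and 1 − D₀(k_2−k_d)/(k_d L₀) = 1 − 0.960×0.5150/(0.388×32.6) = 0.9609, so
t_c = ln(2.327 × 0.9609) / 0.5150 = 0.8048 / 0.5150 = 1.563 d.
L(t_c) = L₀ e^(−k_d t_c) = 32.6 × 0.5453 = 17.78 mg/L, and at the critical point k_2 D_c = k_d L, so D_c = (0.388/0.903) × 17.78 = 7.639 mg/L.
Minimum DO = C_s − D_c = 10.5 − 7.639 = 2.861 mg/L.
x_c = v t_c = 0.466 m/s × 1.563 d × 86400 s/d = 62920 m ≈ 62.9 km.

t_c ≈ 1.56 d; D_c ≈ 7.64 mg/L; min DO ≈ 2.86 mg/L; x_c ≈ 62.9 km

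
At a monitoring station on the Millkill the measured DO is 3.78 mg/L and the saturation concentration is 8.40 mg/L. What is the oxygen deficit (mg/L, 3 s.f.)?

D = C_s − C = 8.40 − 3.78 = 4.62 mg/L.

D ≈ 4.62 mg/L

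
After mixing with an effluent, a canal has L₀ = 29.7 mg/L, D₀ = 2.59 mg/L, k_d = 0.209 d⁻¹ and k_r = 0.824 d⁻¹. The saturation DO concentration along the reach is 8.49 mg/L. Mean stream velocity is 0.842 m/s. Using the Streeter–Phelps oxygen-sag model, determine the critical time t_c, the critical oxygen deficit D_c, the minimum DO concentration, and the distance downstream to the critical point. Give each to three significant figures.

t_c ≈ 1.75 d; D_c ≈ 5.23 mg/L; min DO ≈ 3.26 mg/L; x_c ≈ 127 km

With k_r/k_d = 3.943 and 1 − D₀(k_r−k_d)/(k_d L₀) = 0.7434,
t_c = ln(3.943 × 0.7434) / (0.824 − 0.209) = ln(2.931) / 0.6150 = 1.075/0.6150 = 1.748 d.
D_c = (k_d/k_r) L₀ e^(−k_d t_c) = (0.209/0.824) × 29.7 × e^(−0.209×1.748) = 0.2536 × 29.7 × 0.6939 = 5.227 mg/L.
Minimum DO = C_s − D_c = 8.49 − 5.227 = 3.263 mg/L.
x_c = v t_c = 0.842 m/s × 1.748 d × 86400 s/d = 127200 m ≈ 127 km.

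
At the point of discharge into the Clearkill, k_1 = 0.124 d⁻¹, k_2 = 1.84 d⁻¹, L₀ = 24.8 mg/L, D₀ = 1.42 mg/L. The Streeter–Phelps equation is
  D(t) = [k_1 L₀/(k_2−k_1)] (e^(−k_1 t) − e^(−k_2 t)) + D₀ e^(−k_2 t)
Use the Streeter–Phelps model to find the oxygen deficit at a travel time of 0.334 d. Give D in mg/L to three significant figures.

k_1 L₀/(k_2−k_1) = 0.124×24.8/(1.84−0.124) = 3.075/1.716 = 1.792 mg/L.
e^(−k_1 t) = e^(−0.124×0.3340) = 0.9594; e^(−k_2 t) = e^(−1.84×0.3340) = 0.5409.
D = 1.792 × (0.9594 − 0.5409) + 1.42 × 0.5409 = 0.7501 + 0.7680 = 1.518 mg/L.

D ≈ 1.52 mg/L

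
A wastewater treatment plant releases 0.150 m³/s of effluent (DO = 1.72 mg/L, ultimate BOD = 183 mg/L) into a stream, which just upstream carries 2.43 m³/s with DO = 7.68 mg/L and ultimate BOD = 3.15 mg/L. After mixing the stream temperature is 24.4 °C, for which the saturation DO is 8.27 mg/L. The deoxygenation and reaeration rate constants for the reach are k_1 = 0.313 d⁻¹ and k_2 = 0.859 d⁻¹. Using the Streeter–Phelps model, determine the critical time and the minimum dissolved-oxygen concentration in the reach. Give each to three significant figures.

t_c ≈ 1.61 d; minimum DO ≈ 5.28 mg/L

Mixed DO = (2.43×7.68 + 0.150×1.72)/(2.43+0.150) = 18.92/2.580 = 7.333 mg/L.
Mixed L₀ = (2.43×3.15 + 0.150×183)/(2.580) = 35.10/2.580 = 13.61 mg/L.
Initial deficit D₀ = C_s − DO₀ = 8.27 − 7.333 = 0.9365 mg/L.
t_c = (1/0.5460) ln[(0.859/0.313)(1 − 0.9365×0.5460/(0.313×13.61))] = 1.832 × ln(2.415) = 1.615 d.
D_c = (0.313/0.859) × 13.61 × e^(−0.313×1.615) = 0.3644 × 13.61 × 0.6033 = 2.991 mg/L.
Minimum DO = 8.27 − 2.991 = 5.279 mg/L.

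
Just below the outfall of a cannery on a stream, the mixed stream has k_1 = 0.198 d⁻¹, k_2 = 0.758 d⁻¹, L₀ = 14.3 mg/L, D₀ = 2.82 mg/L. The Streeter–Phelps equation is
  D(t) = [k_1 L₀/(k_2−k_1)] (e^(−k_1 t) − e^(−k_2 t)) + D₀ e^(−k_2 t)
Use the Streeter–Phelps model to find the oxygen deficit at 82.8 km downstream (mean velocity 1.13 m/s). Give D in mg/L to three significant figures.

D ≈ 3.10 mg/L

Travel time t = x/v = 82.8 km / (1.13 m/s) = 82800 m / 1.13 m/s = 73270 s = 0.8481 d.
k_1 L₀/(k_2−k_1) = 0.198×14.3/(0.758−0.198) = 2.831/0.5600 = 5.056 mg/L.
e^(−k_1 t) = e^(−0.198×0.8481) = 0.8454; e^(−k_2 t) = e^(−0.758×0.8481) = 0.5258.
D = 5.056 × (0.8454 − 0.5258) + 2.82 × 0.5258 = 1.616 + 1.483 = 3.099 mg/L.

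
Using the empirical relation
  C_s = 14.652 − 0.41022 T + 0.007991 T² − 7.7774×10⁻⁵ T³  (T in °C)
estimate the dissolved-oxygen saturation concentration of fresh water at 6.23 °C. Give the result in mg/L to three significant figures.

C_s ≈ 12.4 mg/L

C_s = 14.652 − 0.41022×6.23 + 0.007991×6.23² − 7.7774×10⁻⁵×6.23³ = 12.39 mg/L.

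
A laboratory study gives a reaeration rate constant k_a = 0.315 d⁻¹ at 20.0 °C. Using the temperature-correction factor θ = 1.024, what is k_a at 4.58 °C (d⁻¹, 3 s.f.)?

k_a ≈ 0.219 d⁻¹

k_a(T₂) = k_a(T₁) · θ^(T₂−T₁) = 0.315 × 1.024^(4.58−20.0)
= 0.315 × 1.024^-15.4 = 0.315 × 0.6937 = 0.2185 d⁻¹.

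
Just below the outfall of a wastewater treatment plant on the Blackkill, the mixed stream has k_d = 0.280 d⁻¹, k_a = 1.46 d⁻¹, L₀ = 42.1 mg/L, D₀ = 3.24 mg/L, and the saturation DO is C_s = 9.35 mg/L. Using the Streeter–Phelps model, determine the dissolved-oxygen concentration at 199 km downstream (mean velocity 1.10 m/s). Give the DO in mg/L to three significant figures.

DO ≈ 4.11 mg/L

Travel time t = x/v = 199 km / (1.10 m/s) = 199000 m / 1.10 m/s = 180900 s = 2.094 d.
k_d L₀/(k_a−k_d) = 0.280×42.1/(1.46−0.280) = 11.79/1.180 = 9.990 mg/L.
e^(−k_d t) = e^(−0.280×2.094) = 0.5564; e^(−k_a t) = e^(−1.46×2.094) = 0.04703.
D = 9.990 × (0.5564 − 0.04703) + 3.24 × 0.04703 = 5.088 + 0.1524 = 5.241 mg/L.
DO = C_s − D = 9.35 − 5.241 = 4.109 mg/L.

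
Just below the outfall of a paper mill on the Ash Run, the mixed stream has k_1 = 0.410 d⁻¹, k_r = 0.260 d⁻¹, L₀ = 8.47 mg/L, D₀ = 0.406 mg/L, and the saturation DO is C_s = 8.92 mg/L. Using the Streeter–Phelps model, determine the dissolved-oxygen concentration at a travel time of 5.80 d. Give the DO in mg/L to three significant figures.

k_1 L₀/(k_r−k_1) = 0.410×8.47/(0.260−0.410) = 3.473/-0.1500 = -23.15 mg/L.
e^(−k_1 t) = e^(−0.410×5.800) = 0.09274; e^(−k_r t) = e^(−0.260×5.800) = 0.2214.
D = -23.15 × (0.09274 − 0.2214) + 0.406 × 0.2214 = 2.978 + 0.08987 = 3.068 mg/L.
DO = C_s − D = 8.92 − 3.068 = 5.852 mg/L.

DO ≈ 5.85 mg/L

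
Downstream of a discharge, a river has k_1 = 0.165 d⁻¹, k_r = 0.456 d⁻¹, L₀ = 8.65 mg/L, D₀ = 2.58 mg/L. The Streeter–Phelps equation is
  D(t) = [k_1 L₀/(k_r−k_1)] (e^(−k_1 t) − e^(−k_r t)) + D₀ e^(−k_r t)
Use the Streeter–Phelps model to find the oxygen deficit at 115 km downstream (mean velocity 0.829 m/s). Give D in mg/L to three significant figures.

Travel time t = x/v = 115 km / (0.829 m/s) = 115000 m / 0.829 m/s = 138700 s = 1.606 d.
k_1 L₀/(k_r−k_1) = 0.165×8.65/(0.456−0.165) = 1.427/0.2910 = 4.905 mg/L.
e^(−k_1 t) = e^(−0.165×1.606) = 0.7673; e^(−k_r t) = e^(−0.456×1.606) = 0.4809.
D = 4.905 × (0.7673 − 0.4809) + 2.58 × 0.4809 = 1.405 + 1.241 = 2.645 mg/L.

D ≈ 2.65 mg/L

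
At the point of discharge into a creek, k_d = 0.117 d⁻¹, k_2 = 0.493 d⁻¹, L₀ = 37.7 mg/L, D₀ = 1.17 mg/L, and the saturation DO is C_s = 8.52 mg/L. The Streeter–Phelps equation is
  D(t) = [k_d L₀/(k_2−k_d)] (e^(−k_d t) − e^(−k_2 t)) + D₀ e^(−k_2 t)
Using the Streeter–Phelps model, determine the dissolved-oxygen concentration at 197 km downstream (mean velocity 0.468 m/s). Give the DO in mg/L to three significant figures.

Travel time t = x/v = 197 km / (0.468 m/s) = 197000 m / 0.468 m/s = 420900 s = 4.872 d.
k_d L₀/(k_2−k_d) = 0.117×37.7/(0.493−0.117) = 4.411/0.3760 = 11.73 mg/L.
e^(−k_d t) = e^(−0.117×4.872) = 0.5655; e^(−k_2 t) = e^(−0.493×4.872) = 0.09055.
D = 11.73 × (0.5655 − 0.09055) + 1.17 × 0.09055 = 5.572 + 0.1059 = 5.678 mg/L.
DO = C_s − D = 8.52 − 5.678 = 2.842 mg/L.

DO ≈ 2.84 mg/L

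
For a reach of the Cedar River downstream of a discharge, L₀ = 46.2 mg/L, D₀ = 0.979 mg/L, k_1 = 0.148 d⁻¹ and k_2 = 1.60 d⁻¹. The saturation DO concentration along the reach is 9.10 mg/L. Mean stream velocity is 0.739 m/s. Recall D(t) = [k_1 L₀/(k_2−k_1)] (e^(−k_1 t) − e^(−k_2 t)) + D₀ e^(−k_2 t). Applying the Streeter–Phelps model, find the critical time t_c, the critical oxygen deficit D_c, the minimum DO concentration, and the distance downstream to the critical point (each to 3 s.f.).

At the critical point dD/dt = 0, so k_1 L₀ e^(−k_1 t) = k_2 D. Substituting D(t) from the Streeter–Phelps equation and solving for t gives
t_c = ln[(k_2/k_1)(1 − D₀(k_2−k_1)/(k_1 L₀))] / (k_2−k_1).
Here k_2−k_1 = 1.452 d⁻¹ and 1 − D₀(k_2−k_1)/(k_1 L₀) = 1 − 0.979×1.452/(0.148×46.2) = 0.7921, so
t_c = ln(10.81 × 0.7921) / 1.452 = 2.147 / 1.452 = 1.479 d.
D_c = (k_1/k_2) L₀ e^(−k_1 t_c) = (0.148/1.60) × 46.2 × e^(−0.148×1.479) = 0.09250 × 46.2 × 0.8034 = 3.433 mg/L.
Minimum DO = C_s − D_c = 9.10 − 3.433 = 5.667 mg/L.
x_c = v t_c = 0.739 m/s × 1.479 d × 86400 s/d = 94430 m ≈ 94.4 km.

t_c ≈ 1.48 d; D_c ≈ 3.43 mg/L; min DO ≈ 5.67 mg/L; x_c ≈ 94.4 km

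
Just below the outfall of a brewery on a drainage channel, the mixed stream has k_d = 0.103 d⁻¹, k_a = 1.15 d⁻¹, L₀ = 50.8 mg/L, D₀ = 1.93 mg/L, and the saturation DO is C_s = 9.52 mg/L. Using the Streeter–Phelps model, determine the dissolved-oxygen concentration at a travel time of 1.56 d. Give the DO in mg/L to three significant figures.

k_d L₀/(k_a−k_d) = 0.103×50.8/(1.15−0.103) = 5.232/1.047 = 4.998 mg/L.
e^(−k_d t) = e^(−0.103×1.560) = 0.8516; e^(−k_a t) = e^(−1.15×1.560) = 0.1663.
D = 4.998 × (0.8516 − 0.1663) + 1.93 × 0.1663 = 3.425 + 0.3209 = 3.746 mg/L.
DO = C_s − D = 9.52 − 3.746 = 5.774 mg/L.

DO ≈ 5.77 mg/L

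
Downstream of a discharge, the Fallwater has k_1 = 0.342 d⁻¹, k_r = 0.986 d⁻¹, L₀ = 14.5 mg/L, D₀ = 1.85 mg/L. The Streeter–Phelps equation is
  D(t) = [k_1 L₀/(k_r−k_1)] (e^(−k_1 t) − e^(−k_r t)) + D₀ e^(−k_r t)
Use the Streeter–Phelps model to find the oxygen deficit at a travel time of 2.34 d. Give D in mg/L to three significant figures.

k_1 L₀/(k_r−k_1) = 0.342×14.5/(0.986−0.342) = 4.959/0.6440 = 7.700 mg/L.
e^(−k_1 t) = e^(−0.342×2.340) = 0.4492; e^(−k_r t) = e^(−0.986×2.340) = 0.09954.
D = 7.700 × (0.4492 − 0.09954) + 1.85 × 0.09954 = 2.693 + 0.1841 = 2.877 mg/L.

D ≈ 2.88 mg/L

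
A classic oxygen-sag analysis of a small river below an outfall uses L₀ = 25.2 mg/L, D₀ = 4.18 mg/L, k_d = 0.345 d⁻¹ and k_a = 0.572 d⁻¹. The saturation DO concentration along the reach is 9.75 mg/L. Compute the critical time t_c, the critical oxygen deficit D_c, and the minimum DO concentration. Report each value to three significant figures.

With k_a/k_d = 1.658 and 1 − D₀(k_a−k_d)/(k_d L₀) = 0.8909,
t_c = ln(1.658 × 0.8909) / (0.572 − 0.345) = ln(1.477) / 0.2270 = 0.3900/0.2270 = 1.718 d.
D_c = (k_d/k_a) L₀ e^(−k_d t_c) = (0.345/0.572) × 25.2 × e^(−0.345×1.718) = 0.6031 × 25.2 × 0.5528 = 8.402 mg/L.
Minimum DO = C_s − D_c = 9.75 − 8.402 = 1.348 mg/L.

t_c ≈ 1.72 d; D_c ≈ 8.40 mg/L; min DO ≈ 1.35 mg/L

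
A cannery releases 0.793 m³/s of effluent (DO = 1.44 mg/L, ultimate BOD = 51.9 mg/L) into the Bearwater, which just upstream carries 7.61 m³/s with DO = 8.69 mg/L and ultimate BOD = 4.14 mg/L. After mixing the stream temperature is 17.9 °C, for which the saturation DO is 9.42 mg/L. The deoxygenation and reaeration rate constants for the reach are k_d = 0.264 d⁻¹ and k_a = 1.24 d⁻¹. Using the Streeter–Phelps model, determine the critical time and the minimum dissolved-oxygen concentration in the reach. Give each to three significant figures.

Mixed DO = (7.61×8.69 + 0.793×1.44)/(7.61+0.793) = 67.27/8.403 = 8.006 mg/L.
Mixed L₀ = (7.61×4.14 + 0.793×51.9)/(8.403) = 72.66/8.403 = 8.647 mg/L.
Initial deficit D₀ = C_s − DO₀ = 9.42 − 8.006 = 1.414 mg/L.
t_c = (1/0.9760) ln[(1.24/0.264)(1 − 1.414×0.9760/(0.264×8.647))] = 1.025 × ln(1.857) = 0.6342 d.
D_c = (0.264/1.24) × 8.647 × e^(−0.264×0.6342) = 0.2129 × 8.647 × 0.8458 = 1.557 mg/L.
Minimum DO = 9.42 − 1.557 = 7.863 mg/L.

t_c ≈ 0.634 d; minimum DO ≈ 7.86 mg/L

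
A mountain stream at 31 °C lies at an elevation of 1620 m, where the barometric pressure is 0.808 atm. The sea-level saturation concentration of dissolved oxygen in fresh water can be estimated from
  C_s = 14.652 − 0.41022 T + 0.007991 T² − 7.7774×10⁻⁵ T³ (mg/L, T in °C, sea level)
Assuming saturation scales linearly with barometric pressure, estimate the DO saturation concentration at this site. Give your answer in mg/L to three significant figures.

C_s ≈ 5.90 mg/L

At sea level: C_s = 14.652 − 0.41022×31 + 0.007991×31² − 7.7774×10⁻⁵×31³ = 7.298 mg/L.
Pressure correction: C_s' = 7.298 × 0.808 = 5.896 mg/L.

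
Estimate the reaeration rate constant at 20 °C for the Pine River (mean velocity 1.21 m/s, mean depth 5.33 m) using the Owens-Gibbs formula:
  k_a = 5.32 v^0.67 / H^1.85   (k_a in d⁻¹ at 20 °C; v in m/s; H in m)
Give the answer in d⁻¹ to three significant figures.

k_a = 5.32 × 1.21^0.67 / 5.33^1.85 = 5.32 × 1.136 / 22.10 = 0.2735 d⁻¹.

k_a ≈ 0.273 d⁻¹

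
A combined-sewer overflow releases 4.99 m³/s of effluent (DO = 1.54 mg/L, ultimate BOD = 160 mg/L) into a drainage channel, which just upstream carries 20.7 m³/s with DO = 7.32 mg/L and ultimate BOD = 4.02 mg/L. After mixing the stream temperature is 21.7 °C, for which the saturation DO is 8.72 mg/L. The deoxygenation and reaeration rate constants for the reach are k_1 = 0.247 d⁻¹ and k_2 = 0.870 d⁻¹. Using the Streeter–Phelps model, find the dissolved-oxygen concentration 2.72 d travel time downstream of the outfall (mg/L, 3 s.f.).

Mixed DO = (20.7×7.32 + 4.99×1.54)/(20.7+4.99) = 159.2/25.69 = 6.197 mg/L.
Mixed L₀ = (20.7×4.02 + 4.99×160)/(25.69) = 881.6/25.69 = 34.32 mg/L.
Initial deficit D₀ = C_s − DO₀ = 8.72 − 6.197 = 2.523 mg/L.
D(2.72) = [0.247×34.32/(0.870−0.247)](e^(−0.247×2.72) − e^(−0.870×2.72)) + 2.523 e^(−0.870×2.72)
= 13.61 × (0.5108 − 0.09382) + 2.523 × 0.09382 = 5.910 mg/L.
DO = 8.72 − 5.910 = 2.810 mg/L.

DO ≈ 2.81 mg/L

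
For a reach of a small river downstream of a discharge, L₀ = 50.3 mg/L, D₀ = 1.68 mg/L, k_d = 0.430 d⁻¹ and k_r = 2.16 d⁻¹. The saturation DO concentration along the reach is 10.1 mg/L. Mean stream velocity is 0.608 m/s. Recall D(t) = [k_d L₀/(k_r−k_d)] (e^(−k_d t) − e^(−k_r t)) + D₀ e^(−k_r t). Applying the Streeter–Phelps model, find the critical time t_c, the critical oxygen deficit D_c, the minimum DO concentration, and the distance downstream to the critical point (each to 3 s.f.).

With k_r/k_d = 5.023 and 1 − D₀(k_r−k_d)/(k_d L₀) = 0.8656,
t_c = ln(5.023 × 0.8656) / (2.16 − 0.430) = ln(4.348) / 1.730 = 1.470/1.730 = 0.8496 d.
D_c = (k_d/k_r) L₀ e^(−k_d t_c) = (0.430/2.16) × 50.3 × e^(−0.430×0.8496) = 0.1991 × 50.3 × 0.6940 = 6.949 mg/L.
Minimum DO = C_s − D_c = 10.1 − 6.949 = 3.151 mg/L.
x_c = v t_c = 0.608 m/s × 0.8496 d × 86400 s/d = 44630 m ≈ 44.6 km.

t_c ≈ 0.850 d; D_c ≈ 6.95 mg/L; min DO ≈ 3.15 mg/L; x_c ≈ 44.6 km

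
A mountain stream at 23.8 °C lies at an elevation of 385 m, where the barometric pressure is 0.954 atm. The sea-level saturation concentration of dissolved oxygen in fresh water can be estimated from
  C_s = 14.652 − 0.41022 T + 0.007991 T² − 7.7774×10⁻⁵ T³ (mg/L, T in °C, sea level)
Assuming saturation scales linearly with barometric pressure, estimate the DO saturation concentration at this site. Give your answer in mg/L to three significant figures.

C_s ≈ 7.98 mg/L

At sea level: C_s = 14.652 − 0.41022×23.8 + 0.007991×23.8² − 7.7774×10⁻⁵×23.8³ = 8.367 mg/L.
Pressure correction: C_s' = 8.367 × 0.954 = 7.982 mg/L.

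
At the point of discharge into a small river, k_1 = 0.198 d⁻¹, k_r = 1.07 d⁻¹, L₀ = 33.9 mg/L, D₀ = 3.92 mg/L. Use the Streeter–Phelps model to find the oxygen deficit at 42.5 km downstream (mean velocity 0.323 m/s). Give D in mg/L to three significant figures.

Travel time t = x/v = 42.5 km / (0.323 m/s) = 42500 m / 0.323 m/s = 131600 s = 1.523 d.
k_1 L₀/(k_r−k_1) = 0.198×33.9/(1.07−0.198) = 6.712/0.8720 = 7.697 mg/L.
e^(−k_1 t) = e^(−0.198×1.523) = 0.7397; e^(−k_r t) = e^(−1.07×1.523) = 0.1960.
D = 7.697 × (0.7397 − 0.1960) + 3.92 × 0.1960 = 4.185 + 0.7684 = 4.953 mg/L.

D ≈ 4.95 mg/L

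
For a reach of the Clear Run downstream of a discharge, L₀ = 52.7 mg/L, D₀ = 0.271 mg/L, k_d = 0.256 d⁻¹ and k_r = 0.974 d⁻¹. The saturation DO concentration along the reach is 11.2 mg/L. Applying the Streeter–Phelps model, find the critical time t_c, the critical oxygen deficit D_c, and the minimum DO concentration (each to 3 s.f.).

t_c ≈ 1.84 d; D_c ≈ 8.65 mg/L; min DO ≈ 2.55 mg/L

t_c = [1/(k_r−k_d)] ln[(k_r/k_d)(1 − D₀(k_r−k_d)/(k_d L₀))]
= [1/(0.974−0.256)] ln[(0.974/0.256)(1 − 0.271×0.7180/(0.256×52.7))]
= (1/0.7180) ln[3.805 × 0.9856] = 1.393 × ln(3.750) = 1.393 × 1.322 = 1.841 d.
L(t_c) = L₀ e^(−k_d t_c) = 52.7 × 0.6242 = 32.90 mg/L, and at the critical point k_r D_c = k_d L, so D_c = (0.256/0.974) × 32.90 = 8.646 mg/L.
Minimum DO = C_s − D_c = 11.2 − 8.646 = 2.554 mg/L.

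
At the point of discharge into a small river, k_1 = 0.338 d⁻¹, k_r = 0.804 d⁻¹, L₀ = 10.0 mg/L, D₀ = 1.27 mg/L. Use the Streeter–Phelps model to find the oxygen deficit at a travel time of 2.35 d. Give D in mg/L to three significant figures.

D ≈ 2.37 mg/L

k_1 L₀/(k_r−k_1) = 0.338×10.0/(0.804−0.338) = 3.380/0.4660 = 7.253 mg/L.
e^(−k_1 t) = e^(−0.338×2.350) = 0.4519; e^(−k_r t) = e^(−0.804×2.350) = 0.1512.
D = 7.253 × (0.4519 − 0.1512) + 1.27 × 0.1512 = 2.181 + 0.1920 = 2.373 mg/L.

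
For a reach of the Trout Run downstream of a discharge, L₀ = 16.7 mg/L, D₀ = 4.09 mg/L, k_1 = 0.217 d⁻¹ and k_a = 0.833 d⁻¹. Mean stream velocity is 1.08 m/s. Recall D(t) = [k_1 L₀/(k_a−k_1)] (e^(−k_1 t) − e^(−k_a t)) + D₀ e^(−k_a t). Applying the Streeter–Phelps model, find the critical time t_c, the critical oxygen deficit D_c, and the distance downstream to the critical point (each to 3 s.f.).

t_c ≈ 0.255 d; D_c ≈ 4.12 mg/L; x_c ≈ 23.8 km

At the critical point dD/dt = 0, so k_1 L₀ e^(−k_1 t) = k_a D. Substituting D(t) from the Streeter–Phelps equation and solving for t gives
t_c = ln[(k_a/k_1)(1 − D₀(k_a−k_1)/(k_1 L₀))] / (k_a−k_1).
Here k_a−k_1 = 0.6160 d⁻¹ and 1 − D₀(k_a−k_1)/(k_1 L₀) = 1 − 4.09×0.6160/(0.217×16.7) = 0.3048, so
t_c = ln(3.839 × 0.3048) / 0.6160 = 0.1569 / 0.6160 = 0.2548 d.
L(t_c) = L₀ e^(−k_1 t_c) = 16.7 × 0.9462 = 15.80 mg/L, and at the critical point k_a D_c = k_1 L, so D_c = (0.217/0.833) × 15.80 = 4.116 mg/L.
x_c = v t_c = 1.08 m/s × 0.2548 d × 86400 s/d = 23770 m ≈ 23.8 km.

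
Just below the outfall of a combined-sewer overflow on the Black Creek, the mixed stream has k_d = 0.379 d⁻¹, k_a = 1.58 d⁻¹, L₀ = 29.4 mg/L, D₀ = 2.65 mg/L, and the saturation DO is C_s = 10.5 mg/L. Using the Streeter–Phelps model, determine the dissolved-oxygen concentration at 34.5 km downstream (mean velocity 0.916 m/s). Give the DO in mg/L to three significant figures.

DO ≈ 5.96 mg/L

Travel time t = x/v = 34.5 km / (0.916 m/s) = 34500 m / 0.916 m/s = 37660 s = 0.4359 d.
k_d L₀/(k_a−k_d) = 0.379×29.4/(1.58−0.379) = 11.14/1.201 = 9.278 mg/L.
e^(−k_d t) = e^(−0.379×0.4359) = 0.8477; e^(−k_a t) = e^(−1.58×0.4359) = 0.5022.
D = 9.278 × (0.8477 − 0.5022) + 2.65 × 0.5022 = 3.206 + 1.331 = 4.536 mg/L.
DO = C_s − D = 10.5 − 4.536 = 5.964 mg/L.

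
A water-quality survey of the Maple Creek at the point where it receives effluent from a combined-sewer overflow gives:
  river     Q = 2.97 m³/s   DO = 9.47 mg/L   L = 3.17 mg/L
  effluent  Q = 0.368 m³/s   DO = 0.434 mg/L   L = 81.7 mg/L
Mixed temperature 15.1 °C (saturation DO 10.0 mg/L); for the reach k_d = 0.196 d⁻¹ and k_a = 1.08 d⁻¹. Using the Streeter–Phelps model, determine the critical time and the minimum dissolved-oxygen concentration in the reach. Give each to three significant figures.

Mixed DO = (2.97×9.47 + 0.368×0.434)/(2.97+0.368) = 28.29/3.338 = 8.474 mg/L.
Mixed L₀ = (2.97×3.17 + 0.368×81.7)/(3.338) = 39.48/3.338 = 11.83 mg/L.
Initial deficit D₀ = C_s − DO₀ = 10.0 − 8.474 = 1.526 mg/L.
t_c = (1/0.8840) ln[(1.08/0.196)(1 − 1.526×0.8840/(0.196×11.83))] = 1.131 × ln(2.303) = 0.9439 d.
D_c = (0.196/1.08) × 11.83 × e^(−0.196×0.9439) = 0.1815 × 11.83 × 0.8311 = 1.784 mg/L.
Minimum DO = 10.0 − 1.784 = 8.216 mg/L.

t_c ≈ 0.944 d; minimum DO ≈ 8.22 mg/L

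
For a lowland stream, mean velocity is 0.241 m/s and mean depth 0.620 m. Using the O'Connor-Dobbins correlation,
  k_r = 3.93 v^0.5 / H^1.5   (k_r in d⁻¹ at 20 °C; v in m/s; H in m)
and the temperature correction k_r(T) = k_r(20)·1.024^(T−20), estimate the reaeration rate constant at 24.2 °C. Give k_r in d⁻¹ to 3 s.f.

k_r ≈ 4.37 d⁻¹

k_r(20) = 3.93 × 0.241^0.5 / 0.620^1.5 = 3.93 × 0.4909 / 0.4882 = 3.952 d⁻¹.
k_r(24.2) = 3.952 × 1.024^(24.2−20) = 3.952 × 1.105 = 4.366 d⁻¹.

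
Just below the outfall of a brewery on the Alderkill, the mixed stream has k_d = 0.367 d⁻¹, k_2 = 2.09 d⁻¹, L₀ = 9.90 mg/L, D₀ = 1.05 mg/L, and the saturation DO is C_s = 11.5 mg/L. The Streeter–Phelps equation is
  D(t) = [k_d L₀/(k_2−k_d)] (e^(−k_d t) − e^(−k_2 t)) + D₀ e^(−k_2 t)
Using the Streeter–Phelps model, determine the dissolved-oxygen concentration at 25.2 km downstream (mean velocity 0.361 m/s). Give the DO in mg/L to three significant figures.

Travel time t = x/v = 25.2 km / (0.361 m/s) = 25200 m / 0.361 m/s = 69810 s = 0.8079 d.
k_d L₀/(k_2−k_d) = 0.367×9.90/(2.09−0.367) = 3.633/1.723 = 2.109 mg/L.
e^(−k_d t) = e^(−0.367×0.8079) = 0.7434; e^(−k_2 t) = e^(−2.09×0.8079) = 0.1848.
D = 2.109 × (0.7434 − 0.1848) + 1.05 × 0.1848 = 1.178 + 0.1940 = 1.372 mg/L.
DO = C_s − D = 11.5 − 1.372 = 10.13 mg/L.

DO ≈ 10.1 mg/L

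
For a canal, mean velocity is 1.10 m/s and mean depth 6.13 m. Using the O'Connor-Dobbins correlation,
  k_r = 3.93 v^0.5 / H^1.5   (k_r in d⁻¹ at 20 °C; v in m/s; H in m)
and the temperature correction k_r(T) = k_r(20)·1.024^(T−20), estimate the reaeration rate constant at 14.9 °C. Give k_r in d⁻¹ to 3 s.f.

k_r(20) = 3.93 × 1.10^0.5 / 6.13^1.5 = 3.93 × 1.049 / 15.18 = 0.2716 d⁻¹.
k_r(14.9) = 0.2716 × 1.024^(14.9−20) = 0.2716 × 0.8861 = 0.2406 d⁻¹.

k_r ≈ 0.241 d⁻¹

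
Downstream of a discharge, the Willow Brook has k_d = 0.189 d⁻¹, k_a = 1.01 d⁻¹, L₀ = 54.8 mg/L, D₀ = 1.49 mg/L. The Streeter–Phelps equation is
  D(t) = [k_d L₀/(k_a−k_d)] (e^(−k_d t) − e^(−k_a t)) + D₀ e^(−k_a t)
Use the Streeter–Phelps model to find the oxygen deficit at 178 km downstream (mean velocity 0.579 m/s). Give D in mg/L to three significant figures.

D ≈ 6.13 mg/L

Travel time t = x/v = 178 km / (0.579 m/s) = 178000 m / 0.579 m/s = 307400 s = 3.558 d.
k_d L₀/(k_a−k_d) = 0.189×54.8/(1.01−0.189) = 10.36/0.8210 = 12.62 mg/L.
e^(−k_d t) = e^(−0.189×3.558) = 0.5104; e^(−k_a t) = e^(−1.01×3.558) = 0.02749.
D = 12.62 × (0.5104 − 0.02749) + 1.49 × 0.02749 = 6.092 + 0.04097 = 6.133 mg/L.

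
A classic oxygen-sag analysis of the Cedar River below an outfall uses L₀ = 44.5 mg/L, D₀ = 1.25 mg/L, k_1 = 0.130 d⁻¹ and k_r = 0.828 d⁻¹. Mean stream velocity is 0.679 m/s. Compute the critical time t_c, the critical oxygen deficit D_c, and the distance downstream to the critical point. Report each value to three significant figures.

t_c ≈ 2.42 d; D_c ≈ 5.10 mg/L; x_c ≈ 142 km

At the critical point dD/dt = 0, so k_1 L₀ e^(−k_1 t) = k_r D. Substituting D(t) from the Streeter–Phelps equation and solving for t gives
t_c = ln[(k_r/k_1)(1 − D₀(k_r−k_1)/(k_1 L₀))] / (k_r−k_1).
Here k_r−k_1 = 0.6980 d⁻¹ and 1 − D₀(k_r−k_1)/(k_1 L₀) = 1 − 1.25×0.6980/(0.130×44.5) = 0.8492, so
t_c = ln(6.369 × 0.8492) / 0.6980 = 1.688 / 0.6980 = 2.418 d.
L(t_c) = L₀ e^(−k_1 t_c) = 44.5 × 0.7302 = 32.50 mg/L, and at the critical point k_r D_c = k_1 L, so D_c = (0.130/0.828) × 32.50 = 5.102 mg/L.
x_c = v t_c = 0.679 m/s × 2.418 d × 86400 s/d = 141900 m ≈ 142 km.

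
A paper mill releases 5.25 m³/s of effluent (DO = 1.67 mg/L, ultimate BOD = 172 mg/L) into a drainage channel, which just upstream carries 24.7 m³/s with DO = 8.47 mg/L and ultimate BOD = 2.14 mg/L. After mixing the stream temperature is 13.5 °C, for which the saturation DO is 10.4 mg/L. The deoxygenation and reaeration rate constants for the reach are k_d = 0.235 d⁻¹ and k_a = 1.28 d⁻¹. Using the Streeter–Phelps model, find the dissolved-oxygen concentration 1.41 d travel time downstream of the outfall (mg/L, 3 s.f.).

Mixed DO = (24.7×8.47 + 5.25×1.67)/(24.7+5.25) = 218.0/29.95 = 7.278 mg/L.
Mixed L₀ = (24.7×2.14 + 5.25×172)/(29.95) = 955.9/29.95 = 31.92 mg/L.
Initial deficit D₀ = C_s − DO₀ = 10.4 − 7.278 = 3.122 mg/L.
D(1.41) = [0.235×31.92/(1.28−0.235)](e^(−0.235×1.41) − e^(−1.28×1.41)) + 3.122 e^(−1.28×1.41)
= 7.177 × (0.7180 − 0.1645) + 3.122 × 0.1645 = 4.486 mg/L.
DO = 10.4 − 4.486 = 5.914 mg/L.

DO ≈ 5.91 mg/L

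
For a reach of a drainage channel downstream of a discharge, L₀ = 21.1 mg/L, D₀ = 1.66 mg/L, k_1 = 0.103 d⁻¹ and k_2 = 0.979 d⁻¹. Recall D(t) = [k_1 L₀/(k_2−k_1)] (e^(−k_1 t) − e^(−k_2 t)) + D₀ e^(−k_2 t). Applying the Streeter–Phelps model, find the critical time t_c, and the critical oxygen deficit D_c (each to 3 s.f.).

t_c ≈ 1.31 d; D_c ≈ 1.94 mg/L

With k_2/k_1 = 9.505 and 1 − D₀(k_2−k_1)/(k_1 L₀) = 0.3309,
t_c = ln(9.505 × 0.3309) / (0.979 − 0.103) = ln(3.145) / 0.8760 = 1.146/0.8760 = 1.308 d.
D_c = (k_1/k_2) L₀ e^(−k_1 t_c) = (0.103/0.979) × 21.1 × e^(−0.103×1.308) = 0.1052 × 21.1 × 0.8740 = 1.940 mg/L.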